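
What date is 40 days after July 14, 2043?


Start: July 14, 2043
Add 40 days
July 14 → August 1: 31 - 14 + 1 = 18 days (40 - 18 = 22 left)
August 1 + 22 = August 23, 2043

August 23, 2043


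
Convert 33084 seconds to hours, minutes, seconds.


9h 11m 24s

Hours: 33084 ÷ 3600 = 9 remainder 684
Minutes: 684 ÷ 60 = 11 remainder 24
Seconds: 24


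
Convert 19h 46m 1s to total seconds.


Hours: 19 × 3600 = 68400
Minutes: 46 × 60 = 2760
Seconds: 1
Total = 68400 + 2760 + 1 = 71161

71161 seconds


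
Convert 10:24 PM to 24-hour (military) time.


Input: 10:24 PM
PM: 10 + 12 = 22

22:24


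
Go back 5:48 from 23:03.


Start: 1383 minutes from midnight
Subtract: 348 minutes
Remaining: 1383 - 348 = 1035
Hours: 17, Minutes: 15

17:15


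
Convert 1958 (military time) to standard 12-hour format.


Hour: 19
19 - 12 = 7 → PM

7:58 PM


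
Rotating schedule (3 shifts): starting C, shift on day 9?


Shifts: A, B, C
Start: C (index 2)
Day 9: (2 + 9 - 1) mod 3
= 10 mod 3
= 1
Index 1 → shift B

Shift B


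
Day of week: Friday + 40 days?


Start: Friday (index 4)
(4 + 40) mod 7
= 44 mod 7
= 2
Index 2 → Wednesday

Wednesday


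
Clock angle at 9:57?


Hour hand = 9×30 + 57×0.5 = 298.5°
Minute hand = 57×6 = 342°
Difference = |298.5 - 342| = 43.5°

43.5°


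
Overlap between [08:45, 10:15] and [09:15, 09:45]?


30 minutes

Meeting A: 525-615 (in minutes from midnight)
Meeting B: 555-585
Overlap start = max(525, 555) = 555
Overlap end = min(615, 585) = 585
Overlap = max(0, 585 - 555) = 30 min


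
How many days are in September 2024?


30 days

Month: September (month 9)
September has 30 days


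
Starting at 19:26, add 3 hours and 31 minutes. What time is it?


Start: 1166 minutes from midnight
Add: 211 minutes
Total: 1377 minutes
Hours: 1377 ÷ 60 = 22 remainder 57

22:57


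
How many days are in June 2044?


Month: June (month 6)
June has 30 days

30 days


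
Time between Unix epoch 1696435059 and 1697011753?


Difference = 1697011753 - 1696435059 = 576694 seconds
In hours: 576694 / 3600 ≈ 160.2
In days: 576694 / 86400 ≈ 6.67

576694 seconds (160.2 hours / 6.67 days)


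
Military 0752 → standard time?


Hour: 7
7 < 12 → AM

7:52 AM


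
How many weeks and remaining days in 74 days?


Weeks: 74 ÷ 7 = 10 remainder 4

10 weeks 4 days


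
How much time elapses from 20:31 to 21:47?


End time in minutes: 21×60 + 47 = 1307
Start time in minutes: 20×60 + 31 = 1231
Difference = 1307 - 1231 = 76 minutes
= 1 hours 16 minutes

1h 16m


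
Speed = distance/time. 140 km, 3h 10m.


44.2 km/h

Distance: 140 km
Time: 3h 10m = 190 min = 190/60 = 19/6 hours
Speed = 140 ÷ (19/6) = 140 × 6 / 19 = 840/19 ≈ 44.2 km/h


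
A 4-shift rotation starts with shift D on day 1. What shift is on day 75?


Shifts: A, B, C, D
Start: D (index 3)
Day 75: (3 + 75 - 1) mod 4
= 77 mod 4
= 1
Index 1 → shift B

Shift B


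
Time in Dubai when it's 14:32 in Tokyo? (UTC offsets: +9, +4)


09:32

Time difference = UTC+4 - UTC+9 = -5 hours
New hour = (14 -5) mod 24
= 9 mod 24 = 9
Minutes unchanged → 09:32


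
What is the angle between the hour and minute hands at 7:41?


Hour hand = 7×30 + 41×0.5 = 230.5°
Minute hand = 41×6 = 246°
Difference = |230.5 - 246| = 15.5°

15.5°


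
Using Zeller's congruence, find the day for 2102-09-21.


Thursday

Zeller's congruence:
q=21, m=9, k=2, j=21
h = (21 + ⌊13×10/5⌋ + 2 + ⌊2/4⌋ + ⌊21/4⌋ - 2×21) mod 7
= (21 + 26 + 2 + 0 + 5 - 42) mod 7
= 12 mod 7 = 5
h=5 → Thursday


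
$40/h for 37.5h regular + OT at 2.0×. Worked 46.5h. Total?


Regular: 37.5h × $40 = $1500.00
Overtime: 46.5 - 37.5 = 9.0h
OT pay: 9.0h × $40 × 2.0 = $720.00
Total = $1500.00 + $720.00 = $2220.00

$2220.00


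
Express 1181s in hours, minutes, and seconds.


Hours: 1181 ÷ 3600 = 0 remainder 1181
Minutes: 1181 ÷ 60 = 19 remainder 41
Seconds: 41

0h 19m 41s


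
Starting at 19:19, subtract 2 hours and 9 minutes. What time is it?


Start: 1159 minutes from midnight
Subtract: 129 minutes
Remaining: 1159 - 129 = 1030
Hours: 17, Minutes: 10

17:10


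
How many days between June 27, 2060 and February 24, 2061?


242 days

From June 27, 2060 to February 24, 2061
Rest of June 2060: 30 - 27 = 3
Full months: July 31, August 31, September 30, October 31, November 30, December 31, January 31
Days into February 2061: 24
Total = 3 + 31 + 31 + 30 + 31 + 30 + 31 + 31 + 24 = 242 days


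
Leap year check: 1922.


Rules: divisible by 4 AND (not by 100 OR by 400)
1922 ÷ 4 = 480 remainder 2 → not divisible by 4
Not divisible by 4 → not a leap year

No


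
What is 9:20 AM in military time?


09:20

Input: 9:20 AM
AM hour stays: 9


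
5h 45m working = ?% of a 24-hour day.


24.0%

Time: 345 minutes
Day: 1440 minutes
Percentage = (345/1440) × 100 ≈ 24.0%


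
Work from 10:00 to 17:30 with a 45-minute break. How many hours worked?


6h 45m (405 minutes)

Total time = (17×60+30) - (10×60+0)
= 1050 - 600 = 450 min
Minus break: 450 - 45 = 405 min
= 6h 45m


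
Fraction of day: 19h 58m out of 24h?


Total minutes: 19×60 + 58 = 1198
Day = 24×60 = 1440 minutes
Fraction = 1198/1440 ≈ 0.8319
As a percentage: 1198/1440 × 100 ≈ 83.19%

0.8319 (83.19%)


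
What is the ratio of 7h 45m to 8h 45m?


Duration 1: 465 minutes
Duration 2: 525 minutes
Ratio = 465:525
GCD = 15
Simplified = 31:35
As a decimal: 31/35 ≈ 0.89

31:35 (0.89)


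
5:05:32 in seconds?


18332 seconds

Hours: 5 × 3600 = 18000
Minutes: 5 × 60 = 300
Seconds: 32
Total = 18000 + 300 + 32 = 18332


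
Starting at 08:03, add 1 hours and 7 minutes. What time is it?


09:10

Start: 483 minutes from midnight
Add: 67 minutes
Total: 550 minutes
Hours: 550 ÷ 60 = 9 remainder 10


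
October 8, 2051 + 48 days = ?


November 25, 2051

Start: October 8, 2051
Add 48 days
October 8 → November 1: 31 - 8 + 1 = 24 days (48 - 24 = 24 left)
November 1 + 24 = November 25, 2051


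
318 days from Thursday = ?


Start: Thursday (index 3)
(3 + 318) mod 7
= 321 mod 7
= 6
Index 6 → Sunday

Sunday


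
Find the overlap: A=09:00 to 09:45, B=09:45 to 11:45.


0 minutes

Meeting A: 540-585 (in minutes from midnight)
Meeting B: 585-705
Overlap start = max(540, 585) = 585
Overlap end = min(585, 705) = 585
Overlap = max(0, 585 - 585) = 0 min


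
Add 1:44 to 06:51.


Start: 411 minutes from midnight
Add: 104 minutes
Total: 515 minutes
Hours: 515 ÷ 60 = 8 remainder 35

08:35


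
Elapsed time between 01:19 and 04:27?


End time in minutes: 4×60 + 27 = 267
Start time in minutes: 1×60 + 19 = 79
Difference = 267 - 79 = 188 minutes
= 3 hours 8 minutes

3h 8m


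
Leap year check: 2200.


No

Rules: divisible by 4 AND (not by 100 OR by 400)
2200 ÷ 4 = 550 exactly → divisible by 4
2200 ÷ 100 = 22 exactly → divisible by 100
2200 ÷ 400 = 5 remainder 200 → not divisible by 400
Divisible by 100 but not by 400 → not a leap year


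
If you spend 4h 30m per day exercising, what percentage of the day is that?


Time: 270 minutes
Day: 1440 minutes
Percentage = (270/1440) × 100 ≈ 18.8%

18.8%


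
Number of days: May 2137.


31 days

Month: May (month 5)
May has 31 days


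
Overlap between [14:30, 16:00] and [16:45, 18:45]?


Meeting A: 870-960 (in minutes from midnight)
Meeting B: 1005-1125
Overlap start = max(870, 1005) = 1005
Overlap end = min(960, 1125) = 960
Overlap = max(0, 960 - 1005) = 0 min

0 minutes


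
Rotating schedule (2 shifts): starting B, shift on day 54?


Shifts: A, B
Start: B (index 1)
Day 54: (1 + 54 - 1) mod 2
= 54 mod 2
= 0
Index 0 → shift A

Shift A


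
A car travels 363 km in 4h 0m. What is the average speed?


90.8 km/h

Distance: 363 km
Time: 4 hours
Speed = 363 / 4 ≈ 90.8 km/h


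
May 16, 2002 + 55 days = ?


Start: May 16, 2002
Add 55 days
May 16 → June 1: 31 - 16 + 1 = 16 days (55 - 16 = 39 left)
June 1 → July 1: 30 - 1 + 1 = 30 days (39 - 30 = 9 left)
July 1 + 9 = July 10, 2002

July 10, 2002


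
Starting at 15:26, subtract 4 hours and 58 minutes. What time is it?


Start: 926 minutes from midnight
Subtract: 298 minutes
Remaining: 926 - 298 = 628
Hours: 10, Minutes: 28

10:28


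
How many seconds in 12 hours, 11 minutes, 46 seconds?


43906 seconds

Hours: 12 × 3600 = 43200
Minutes: 11 × 60 = 660
Seconds: 46
Total = 43200 + 660 + 46 = 43906


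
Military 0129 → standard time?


Hour: 1
1 < 12 → AM

1:29 AM


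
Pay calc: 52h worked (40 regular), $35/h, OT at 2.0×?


Regular: 40h × $35 = $1400.00
Overtime: 52 - 40 = 12h
OT pay: 12h × $35 × 2.0 = $840.00
Total = $1400.00 + $840.00 = $2240.00

$2240.00


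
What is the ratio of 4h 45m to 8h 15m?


19:33 (0.58)

Duration 1: 285 minutes
Duration 2: 495 minutes
Ratio = 285:495
GCD = 15
Simplified = 19:33
As a decimal: 19/33 ≈ 0.58


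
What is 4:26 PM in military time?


16:26

Input: 4:26 PM
PM: 4 + 12 = 16


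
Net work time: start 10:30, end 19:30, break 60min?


Total time = (19×60+30) - (10×60+30)
= 1170 - 630 = 540 min
Minus break: 540 - 60 = 480 min
= 8h 0m

8h 0m (480 minutes)


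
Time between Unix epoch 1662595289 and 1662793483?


Difference = 1662793483 - 1662595289 = 198194 seconds
In hours: 198194 / 3600 ≈ 55.1
In days: 198194 / 86400 ≈ 2.29

198194 seconds (55.1 hours / 2.29 days)


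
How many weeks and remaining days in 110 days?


15 weeks 5 days

Weeks: 110 ÷ 7 = 15 remainder 5


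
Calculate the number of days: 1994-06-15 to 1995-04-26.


From June 15, 1994 to April 26, 1995
Rest of June 1994: 30 - 15 = 15
Full months: July 31, August 31, September 30, October 31, November 30, December 31, January 31, February 1995 28, March 31
Days into April 1995: 26
Total = 15 + 31 + 31 + 30 + 31 + 30 + 31 + 31 + 28 + 31 + 26 = 315 days

315 days


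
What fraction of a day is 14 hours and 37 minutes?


Total minutes: 14×60 + 37 = 877
Day = 24×60 = 1440 minutes
Fraction = 877/1440 ≈ 0.6090
As a percentage: 877/1440 × 100 ≈ 60.90%

0.6090 (60.90%)


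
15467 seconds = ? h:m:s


4h 17m 47s

Hours: 15467 ÷ 3600 = 4 remainder 1067
Minutes: 1067 ÷ 60 = 17 remainder 47
Seconds: 47


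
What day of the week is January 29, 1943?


Friday

Zeller's congruence:
q=29, m=13, k=42, j=19
h = (29 + ⌊13×14/5⌋ + 42 + ⌊42/4⌋ + ⌊19/4⌋ - 2×19) mod 7
= (29 + 36 + 42 + 10 + 4 - 38) mod 7
= 83 mod 7 = 6
h=6 → Friday


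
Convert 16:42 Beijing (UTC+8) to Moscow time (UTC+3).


11:42

Time difference = UTC+3 - UTC+8 = -5 hours
New hour = (16 -5) mod 24
= 11 mod 24 = 11
Minutes unchanged → 11:42


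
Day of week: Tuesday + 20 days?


Monday

Start: Tuesday (index 1)
(1 + 20) mod 7
= 21 mod 7
= 0
Index 0 → Monday


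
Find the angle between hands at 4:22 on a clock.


Hour hand = 4×30 + 22×0.5 = 131.0°
Minute hand = 22×6 = 132°
Difference = |131.0 - 132| = 1.0°

1.0°


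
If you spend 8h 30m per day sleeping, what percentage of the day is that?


35.4%

Time: 510 minutes
Day: 1440 minutes
Percentage = (510/1440) × 100 ≈ 35.4%


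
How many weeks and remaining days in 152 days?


Weeks: 152 ÷ 7 = 21 remainder 5

21 weeks 5 days


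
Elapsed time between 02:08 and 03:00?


0h 52m

End time in minutes: 3×60 + 0 = 180
Start time in minutes: 2×60 + 8 = 128
Difference = 180 - 128 = 52 minutes
= 0 hours 52 minutes


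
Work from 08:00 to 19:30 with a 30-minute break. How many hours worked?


Total time = (19×60+30) - (8×60+0)
= 1170 - 480 = 690 min
Minus break: 690 - 30 = 660 min
= 11h 0m

11h 0m (660 minutes)


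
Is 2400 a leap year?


Rules: divisible by 4 AND (not by 100 OR by 400)
2400 ÷ 4 = 600 exactly → divisible by 4
2400 ÷ 100 = 24 exactly → divisible by 100
2400 ÷ 400 = 6 exactly → divisible by 400
Divisible by 400 → leap year

Yes


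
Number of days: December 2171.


Month: December (month 12)
December has 31 days

31 days


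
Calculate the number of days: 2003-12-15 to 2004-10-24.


From December 15, 2003 to October 24, 2004
Rest of December 2003: 31 - 15 = 16
Full months: January 31, February 2004 29, March 31, April 30, May 31, June 30, July 31, August 31, September 30
Days into October 2004: 24
Total = 16 + 31 + 29 + 31 + 30 + 31 + 30 + 31 + 31 + 30 + 24 = 314 days

314 days


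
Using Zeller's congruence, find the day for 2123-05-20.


Thursday

Zeller's congruence:
q=20, m=5, k=23, j=21
h = (20 + ⌊13×6/5⌋ + 23 + ⌊23/4⌋ + ⌊21/4⌋ - 2×21) mod 7
= (20 + 15 + 23 + 5 + 5 - 42) mod 7
= 26 mod 7 = 5
h=5 → Thursday


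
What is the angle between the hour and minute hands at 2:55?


117.5°

Hour hand = 2×30 + 55×0.5 = 87.5°
Minute hand = 55×6 = 330°
Difference = |87.5 - 330| = 242.5°
Since > 180°: 360 - 242.5 = 117.5°


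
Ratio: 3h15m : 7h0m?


13:28 (0.46)

Duration 1: 195 minutes
Duration 2: 420 minutes
Ratio = 195:420
GCD = 15
Simplified = 13:28
As a decimal: 13/28 ≈ 0.46


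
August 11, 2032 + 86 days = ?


November 5, 2032

Start: August 11, 2032
Add 86 days
August 11 → September 1: 31 - 11 + 1 = 21 days (86 - 21 = 65 left)
September 1 → October 1: 30 - 1 + 1 = 30 days (65 - 30 = 35 left)
October 1 → November 1: 31 - 1 + 1 = 31 days (35 - 31 = 4 left)
November 1 + 4 = November 5, 2032


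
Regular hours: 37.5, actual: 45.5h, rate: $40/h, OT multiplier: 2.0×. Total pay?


Regular: 37.5h × $40 = $1500.00
Overtime: 45.5 - 37.5 = 8.0h
OT pay: 8.0h × $40 × 2.0 = $640.00
Total = $1500.00 + $640.00 = $2140.00

$2140.00


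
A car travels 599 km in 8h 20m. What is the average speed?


71.9 km/h

Distance: 599 km
Time: 8h 20m = 500 min = 500/60 = 25/3 hours
Speed = 599 ÷ (25/3) = 599 × 3 / 25 = 1797/25 ≈ 71.9 km/h


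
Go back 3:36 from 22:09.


18:33

Start: 1329 minutes from midnight
Subtract: 216 minutes
Remaining: 1329 - 216 = 1113
Hours: 18, Minutes: 33


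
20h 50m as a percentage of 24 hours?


Total minutes: 20×60 + 50 = 1250
Day = 24×60 = 1440 minutes
Fraction = 1250/1440 ≈ 0.8681
As a percentage: 1250/1440 × 100 ≈ 86.81%

0.8681 (86.81%)


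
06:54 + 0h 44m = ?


Start: 414 minutes from midnight
Add: 44 minutes
Total: 458 minutes
Hours: 458 ÷ 60 = 7 remainder 38

07:38


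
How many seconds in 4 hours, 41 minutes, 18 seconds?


16878 seconds

Hours: 4 × 3600 = 14400
Minutes: 41 × 60 = 2460
Seconds: 18
Total = 14400 + 2460 + 18 = 16878


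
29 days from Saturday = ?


Sunday

Start: Saturday (index 5)
(5 + 29) mod 7
= 34 mod 7
= 6
Index 6 → Sunday


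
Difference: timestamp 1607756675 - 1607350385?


Difference = 1607756675 - 1607350385 = 406290 seconds
In hours: 406290 / 3600 ≈ 112.9
In days: 406290 / 86400 ≈ 4.70

406290 seconds (112.9 hours / 4.70 days)


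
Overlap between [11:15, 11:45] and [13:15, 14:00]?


Meeting A: 675-705 (in minutes from midnight)
Meeting B: 795-840
Overlap start = max(675, 795) = 795
Overlap end = min(705, 840) = 705
Overlap = max(0, 705 - 795) = 0 min

0 minutes


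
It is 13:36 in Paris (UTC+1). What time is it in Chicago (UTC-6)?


Time difference = UTC-6 - UTC+1 = -7 hours
New hour = (13 -7) mod 24
= 6 mod 24 = 6
Minutes unchanged → 06:36

06:36


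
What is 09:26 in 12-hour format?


9:26 AM

Hour: 9
9 < 12 → AM


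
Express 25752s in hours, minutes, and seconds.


7h 9m 12s

Hours: 25752 ÷ 3600 = 7 remainder 552
Minutes: 552 ÷ 60 = 9 remainder 12
Seconds: 12


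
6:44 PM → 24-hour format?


18:44

Input: 6:44 PM
PM: 6 + 12 = 18


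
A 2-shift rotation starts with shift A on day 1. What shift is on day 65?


Shift A

Shifts: A, B
Start: A (index 0)
Day 65: (0 + 65 - 1) mod 2
= 64 mod 2
= 0
Index 0 → shift A


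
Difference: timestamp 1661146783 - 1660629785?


516998 seconds (143.6 hours / 5.98 days)

Difference = 1661146783 - 1660629785 = 516998 seconds
In hours: 516998 / 3600 ≈ 143.6
In days: 516998 / 86400 ≈ 5.98


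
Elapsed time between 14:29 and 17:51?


3h 22m

End time in minutes: 17×60 + 51 = 1071
Start time in minutes: 14×60 + 29 = 869
Difference = 1071 - 869 = 202 minutes
= 3 hours 22 minutes


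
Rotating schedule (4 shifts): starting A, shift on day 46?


Shift B

Shifts: A, B, C, D
Start: A (index 0)
Day 46: (0 + 46 - 1) mod 4
= 45 mod 4
= 1
Index 1 → shift B


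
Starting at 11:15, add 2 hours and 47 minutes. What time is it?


Start: 675 minutes from midnight
Add: 167 minutes
Total: 842 minutes
Hours: 842 ÷ 60 = 14 remainder 2

14:02


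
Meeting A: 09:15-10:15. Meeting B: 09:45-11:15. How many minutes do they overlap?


Meeting A: 555-615 (in minutes from midnight)
Meeting B: 585-675
Overlap start = max(555, 585) = 585
Overlap end = min(615, 675) = 615
Overlap = max(0, 615 - 585) = 30 min

30 minutes


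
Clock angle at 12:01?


5.5°

Hour hand (12 ≡ 0 on the dial): 0×30 + 1×0.5 = 0.5°
Minute hand = 1×6 = 6°
Difference = |0.5 - 6| = 5.5°


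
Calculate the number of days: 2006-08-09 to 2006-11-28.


111 days

From August 9, 2006 to November 28, 2006
Rest of August 2006: 31 - 9 = 22
Full months: September 30, October 31
Days into November 2006: 28
Total = 22 + 30 + 31 + 28 = 111 days


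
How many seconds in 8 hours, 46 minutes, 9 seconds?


31569 seconds

Hours: 8 × 3600 = 28800
Minutes: 46 × 60 = 2760
Seconds: 9
Total = 28800 + 2760 + 9 = 31569


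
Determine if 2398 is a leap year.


Rules: divisible by 4 AND (not by 100 OR by 400)
2398 ÷ 4 = 599 remainder 2 → not divisible by 4
Not divisible by 4 → not a leap year

No


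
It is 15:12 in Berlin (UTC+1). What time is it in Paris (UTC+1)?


Time difference = UTC+1 - UTC+1 = +0 hours
New hour = (15 + 0) mod 24
= 15 mod 24 = 15
Minutes unchanged → 15:12

15:12


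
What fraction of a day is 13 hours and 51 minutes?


0.5771 (57.71%)

Total minutes: 13×60 + 51 = 831
Day = 24×60 = 1440 minutes
Fraction = 831/1440 ≈ 0.5771
As a percentage: 831/1440 × 100 ≈ 57.71%


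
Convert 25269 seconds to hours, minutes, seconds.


7h 1m 9s

Hours: 25269 ÷ 3600 = 7 remainder 69
Minutes: 69 ÷ 60 = 1 remainder 9
Seconds: 9


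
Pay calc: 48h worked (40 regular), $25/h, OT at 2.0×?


$1400.00

Regular: 40h × $25 = $1000.00
Overtime: 48 - 40 = 8h
OT pay: 8h × $25 × 2.0 = $400.00
Total = $1000.00 + $400.00 = $1400.00


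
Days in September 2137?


30 days

Month: September (month 9)
September has 30 days


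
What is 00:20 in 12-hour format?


12:20 AM

Hour: 0
0 → 12 AM (midnight)


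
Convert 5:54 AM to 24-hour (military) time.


Input: 5:54 AM
AM hour stays: 5

05:54


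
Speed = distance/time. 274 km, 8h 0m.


34.3 km/h

Distance: 274 km
Time: 8 hours
Speed = 274 / 8 ≈ 34.3 km/h


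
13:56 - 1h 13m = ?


Start: 836 minutes from midnight
Subtract: 73 minutes
Remaining: 836 - 73 = 763
Hours: 12, Minutes: 43

12:43


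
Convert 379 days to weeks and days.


54 weeks 1 days

Weeks: 379 ÷ 7 = 54 remainder 1


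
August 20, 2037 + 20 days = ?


Start: August 20, 2037
Add 20 days
August 20 → September 1: 31 - 20 + 1 = 12 days (20 - 12 = 8 left)
September 1 + 8 = September 9, 2037

September 9, 2037


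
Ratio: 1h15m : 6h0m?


5:24 (0.21)

Duration 1: 75 minutes
Duration 2: 360 minutes
Ratio = 75:360
GCD = 15
Simplified = 5:24
As a decimal: 5/24 ≈ 0.21


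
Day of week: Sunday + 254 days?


Tuesday

Start: Sunday (index 6)
(6 + 254) mod 7
= 260 mod 7
= 1
Index 1 → Tuesday


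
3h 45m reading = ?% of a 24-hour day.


15.6%

Time: 225 minutes
Day: 1440 minutes
Percentage = (225/1440) × 100 ≈ 15.6%


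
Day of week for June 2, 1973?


Saturday

Zeller's congruence:
q=2, m=6, k=73, j=19
h = (2 + ⌊13×7/5⌋ + 73 + ⌊73/4⌋ + ⌊19/4⌋ - 2×19) mod 7
= (2 + 18 + 73 + 18 + 4 - 38) mod 7
= 77 mod 7 = 0
h=0 → Saturday


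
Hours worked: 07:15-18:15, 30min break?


10h 30m (630 minutes)

Total time = (18×60+15) - (7×60+15)
= 1095 - 435 = 660 min
Minus break: 660 - 30 = 630 min
= 10h 30m


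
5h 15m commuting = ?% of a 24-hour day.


Time: 315 minutes
Day: 1440 minutes
Percentage = (315/1440) × 100 ≈ 21.9%

21.9%


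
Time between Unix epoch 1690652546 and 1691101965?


Difference = 1691101965 - 1690652546 = 449419 seconds
In hours: 449419 / 3600 ≈ 124.8
In days: 449419 / 86400 ≈ 5.20

449419 seconds (124.8 hours / 5.20 days)


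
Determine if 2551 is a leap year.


Rules: divisible by 4 AND (not by 100 OR by 400)
2551 ÷ 4 = 637 remainder 3 → not divisible by 4
Not divisible by 4 → not a leap year

No


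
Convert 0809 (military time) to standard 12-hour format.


Hour: 8
8 < 12 → AM

8:09 AM


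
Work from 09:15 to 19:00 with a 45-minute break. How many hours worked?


Total time = (19×60+0) - (9×60+15)
= 1140 - 555 = 585 min
Minus break: 585 - 45 = 540 min
= 9h 0m

9h 0m (540 minutes)


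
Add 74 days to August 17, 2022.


October 30, 2022

Start: August 17, 2022
Add 74 days
August 17 → September 1: 31 - 17 + 1 = 15 days (74 - 15 = 59 left)
September 1 → October 1: 30 - 1 + 1 = 30 days (59 - 30 = 29 left)
October 1 + 29 = October 30, 2022


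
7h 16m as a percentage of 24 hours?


0.3028 (30.28%)

Total minutes: 7×60 + 16 = 436
Day = 24×60 = 1440 minutes
Fraction = 436/1440 ≈ 0.3028
As a percentage: 436/1440 × 100 ≈ 30.28%


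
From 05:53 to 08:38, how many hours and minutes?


End time in minutes: 8×60 + 38 = 518
Start time in minutes: 5×60 + 53 = 353
Difference = 518 - 353 = 165 minutes
= 2 hours 45 minutes

2h 45m


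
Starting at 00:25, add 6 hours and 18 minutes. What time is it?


Start: 25 minutes from midnight
Add: 378 minutes
Total: 403 minutes
Hours: 403 ÷ 60 = 6 remainder 43

06:43


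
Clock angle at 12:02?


11.0°

Hour hand (12 ≡ 0 on the dial): 0×30 + 2×0.5 = 1.0°
Minute hand = 2×6 = 12°
Difference = |1.0 - 12| = 11.0°


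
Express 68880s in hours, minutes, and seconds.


19h 8m 0s

Hours: 68880 ÷ 3600 = 19 remainder 480
Minutes: 480 ÷ 60 = 8 remainder 0
Seconds: 0


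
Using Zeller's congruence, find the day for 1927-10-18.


Zeller's congruence:
q=18, m=10, k=27, j=19
h = (18 + ⌊13×11/5⌋ + 27 + ⌊27/4⌋ + ⌊19/4⌋ - 2×19) mod 7
= (18 + 28 + 27 + 6 + 4 - 38) mod 7
= 45 mod 7 = 3
h=3 → Tuesday

Tuesday


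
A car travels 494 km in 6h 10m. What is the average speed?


Distance: 494 km
Time: 6h 10m = 370 min = 370/60 = 37/6 hours
Speed = 494 ÷ (37/6) = 494 × 6 / 37 = 2964/37 ≈ 80.1 km/h

80.1 km/h


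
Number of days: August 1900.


31 days

Month: August (month 8)
August has 31 days


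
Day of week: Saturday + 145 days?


Start: Saturday (index 5)
(5 + 145) mod 7
= 150 mod 7
= 3
Index 3 → Thursday

Thursday


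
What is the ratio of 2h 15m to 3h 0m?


Duration 1: 135 minutes
Duration 2: 180 minutes
Ratio = 135:180
GCD = 45
Simplified = 3:4
As a decimal: 3/4 = 0.75

3:4 (0.75)


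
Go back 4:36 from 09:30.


Start: 570 minutes from midnight
Subtract: 276 minutes
Remaining: 570 - 276 = 294
Hours: 4, Minutes: 54

04:54


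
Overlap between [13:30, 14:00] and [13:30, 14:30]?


Meeting A: 810-840 (in minutes from midnight)
Meeting B: 810-870
Overlap start = max(810, 810) = 810
Overlap end = min(840, 870) = 840
Overlap = max(0, 840 - 810) = 30 min

30 minutes


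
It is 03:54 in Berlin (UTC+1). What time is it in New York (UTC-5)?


21:54 (previous day)

Time difference = UTC-5 - UTC+1 = -6 hours
New hour = (3 -6) mod 24
= -3 mod 24 = 21
Minutes unchanged → 21:54; -3 < 0 → previous day


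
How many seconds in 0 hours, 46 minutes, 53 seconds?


Hours: 0 × 3600 = 0
Minutes: 46 × 60 = 2760
Seconds: 53
Total = 0 + 2760 + 53 = 2813

2813 seconds


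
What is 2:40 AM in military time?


Input: 2:40 AM
AM hour stays: 2

02:40


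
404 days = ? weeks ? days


57 weeks 5 days

Weeks: 404 ÷ 7 = 57 remainder 5


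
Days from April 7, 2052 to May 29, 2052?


From April 7, 2052 to May 29, 2052
Rest of April 2052: 30 - 7 = 23
Days into May 2052: 29
Total = 23 + 29 = 52 days

52 days


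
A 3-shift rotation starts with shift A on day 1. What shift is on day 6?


Shift C

Shifts: A, B, C
Start: A (index 0)
Day 6: (0 + 6 - 1) mod 3
= 5 mod 3
= 2
Index 2 → shift C


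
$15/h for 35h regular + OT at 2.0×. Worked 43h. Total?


Regular: 35h × $15 = $525.00
Overtime: 43 - 35 = 8h
OT pay: 8h × $15 × 2.0 = $240.00
Total = $525.00 + $240.00 = $765.00

$765.00


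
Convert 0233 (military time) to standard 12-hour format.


Hour: 2
2 < 12 → AM

2:33 AM


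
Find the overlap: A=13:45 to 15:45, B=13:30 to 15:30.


105 minutes

Meeting A: 825-945 (in minutes from midnight)
Meeting B: 810-930
Overlap start = max(825, 810) = 825
Overlap end = min(945, 930) = 930
Overlap = max(0, 930 - 825) = 105 min


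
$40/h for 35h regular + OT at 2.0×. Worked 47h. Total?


$2360.00

Regular: 35h × $40 = $1400.00
Overtime: 47 - 35 = 12h
OT pay: 12h × $40 × 2.0 = $960.00
Total = $1400.00 + $960.00 = $2360.00


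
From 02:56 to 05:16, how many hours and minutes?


End time in minutes: 5×60 + 16 = 316
Start time in minutes: 2×60 + 56 = 176
Difference = 316 - 176 = 140 minutes
= 2 hours 20 minutes

2h 20m


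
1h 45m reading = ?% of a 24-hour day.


7.3%

Time: 105 minutes
Day: 1440 minutes
Percentage = (105/1440) × 100 ≈ 7.3%


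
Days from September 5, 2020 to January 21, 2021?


138 days

From September 5, 2020 to January 21, 2021
Rest of September 2020: 30 - 5 = 25
Full months: October 31, November 30, December 31
Days into January 2021: 21
Total = 25 + 31 + 30 + 31 + 21 = 138 days


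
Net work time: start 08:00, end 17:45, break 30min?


9h 15m (555 minutes)

Total time = (17×60+45) - (8×60+0)
= 1065 - 480 = 585 min
Minus break: 585 - 30 = 555 min
= 9h 15m


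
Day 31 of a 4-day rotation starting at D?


Shift B

Shifts: A, B, C, D
Start: D (index 3)
Day 31: (3 + 31 - 1) mod 4
= 33 mod 4
= 1
Index 1 → shift B


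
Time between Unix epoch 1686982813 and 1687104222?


121409 seconds (33.7 hours / 1.41 days)

Difference = 1687104222 - 1686982813 = 121409 seconds
In hours: 121409 / 3600 ≈ 33.7
In days: 121409 / 86400 ≈ 1.41


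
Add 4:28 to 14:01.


18:29

Start: 841 minutes from midnight
Add: 268 minutes
Total: 1109 minutes
Hours: 1109 ÷ 60 = 18 remainder 29


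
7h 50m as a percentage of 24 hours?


0.3264 (32.64%)

Total minutes: 7×60 + 50 = 470
Day = 24×60 = 1440 minutes
Fraction = 470/1440 ≈ 0.3264
As a percentage: 470/1440 × 100 ≈ 32.64%


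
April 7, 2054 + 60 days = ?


June 6, 2054

Start: April 7, 2054
Add 60 days
April 7 → May 1: 30 - 7 + 1 = 24 days (60 - 24 = 36 left)
May 1 → June 1: 31 - 1 + 1 = 31 days (36 - 31 = 5 left)
June 1 + 5 = June 6, 2054


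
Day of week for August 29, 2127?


Zeller's congruence:
q=29, m=8, k=27, j=21
h = (29 + ⌊13×9/5⌋ + 27 + ⌊27/4⌋ + ⌊21/4⌋ - 2×21) mod 7
= (29 + 23 + 27 + 6 + 5 - 42) mod 7
= 48 mod 7 = 6
h=6 → Friday

Friday


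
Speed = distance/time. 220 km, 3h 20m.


66.0 km/h

Distance: 220 km
Time: 3h 20m = 200 min = 200/60 = 10/3 hours
Speed = 220 ÷ (10/3) = 220 × 3 / 10 = 660/10 = 66.0 km/h


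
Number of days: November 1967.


30 days

Month: November (month 11)
November has 30 days


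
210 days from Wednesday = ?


Start: Wednesday (index 2)
(2 + 210) mod 7
= 212 mod 7
= 2
Index 2 → Wednesday

Wednesday


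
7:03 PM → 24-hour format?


Input: 7:03 PM
PM: 7 + 12 = 19

19:03


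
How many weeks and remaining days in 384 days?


Weeks: 384 ÷ 7 = 54 remainder 6

54 weeks 6 days


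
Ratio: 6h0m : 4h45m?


24:19 (1.26)

Duration 1: 360 minutes
Duration 2: 285 minutes
Ratio = 360:285
GCD = 15
Simplified = 24:19
As a decimal: 24/19 ≈ 1.26


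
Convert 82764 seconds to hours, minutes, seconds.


22h 59m 24s

Hours: 82764 ÷ 3600 = 22 remainder 3564
Minutes: 3564 ÷ 60 = 59 remainder 24
Seconds: 24


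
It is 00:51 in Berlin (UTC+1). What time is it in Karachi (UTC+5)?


04:51

Time difference = UTC+5 - UTC+1 = +4 hours
New hour = (0 + 4) mod 24
= 4 mod 24 = 4
Minutes unchanged → 04:51


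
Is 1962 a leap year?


Rules: divisible by 4 AND (not by 100 OR by 400)
1962 ÷ 4 = 490 remainder 2 → not divisible by 4
Not divisible by 4 → not a leap year

No


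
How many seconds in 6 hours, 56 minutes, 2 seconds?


Hours: 6 × 3600 = 21600
Minutes: 56 × 60 = 3360
Seconds: 2
Total = 21600 + 3360 + 2 = 24962

24962 seconds


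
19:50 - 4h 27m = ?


Start: 1190 minutes from midnight
Subtract: 267 minutes
Remaining: 1190 - 267 = 923
Hours: 15, Minutes: 23

15:23


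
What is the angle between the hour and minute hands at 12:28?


Hour hand (12 ≡ 0 on the dial): 0×30 + 28×0.5 = 14.0°
Minute hand = 28×6 = 168°
Difference = |14.0 - 168| = 154.0°

154.0°


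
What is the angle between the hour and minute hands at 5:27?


1.5°

Hour hand = 5×30 + 27×0.5 = 163.5°
Minute hand = 27×6 = 162°
Difference = |163.5 - 162| = 1.5°


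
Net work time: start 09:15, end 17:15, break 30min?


Total time = (17×60+15) - (9×60+15)
= 1035 - 555 = 480 min
Minus break: 480 - 30 = 450 min
= 7h 30m

7h 30m (450 minutes)


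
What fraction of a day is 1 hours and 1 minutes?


Total minutes: 1×60 + 1 = 61
Day = 24×60 = 1440 minutes
Fraction = 61/1440 ≈ 0.0424
As a percentage: 61/1440 × 100 ≈ 4.24%

0.0424 (4.24%)


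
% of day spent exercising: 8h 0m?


Time: 480 minutes
Day: 1440 minutes
Percentage = (480/1440) × 100 ≈ 33.3%

33.3%


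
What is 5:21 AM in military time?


Input: 5:21 AM
AM hour stays: 5

05:21


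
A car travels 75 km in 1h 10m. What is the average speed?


Distance: 75 km
Time: 1h 10m = 70 min = 70/60 = 7/6 hours
Speed = 75 ÷ (7/6) = 75 × 6 / 7 = 450/7 ≈ 64.3 km/h

64.3 km/h


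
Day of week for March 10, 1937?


Wednesday

Zeller's congruence:
q=10, m=3, k=37, j=19
h = (10 + ⌊13×4/5⌋ + 37 + ⌊37/4⌋ + ⌊19/4⌋ - 2×19) mod 7
= (10 + 10 + 37 + 9 + 4 - 38) mod 7
= 32 mod 7 = 4
h=4 → Wednesday


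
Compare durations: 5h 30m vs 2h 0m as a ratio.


11:4 (2.75)

Duration 1: 330 minutes
Duration 2: 120 minutes
Ratio = 330:120
GCD = 30
Simplified = 11:4
As a decimal: 11/4 = 2.75


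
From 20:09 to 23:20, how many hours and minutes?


3h 11m

End time in minutes: 23×60 + 20 = 1400
Start time in minutes: 20×60 + 9 = 1209
Difference = 1400 - 1209 = 191 minutes
= 3 hours 11 minutes


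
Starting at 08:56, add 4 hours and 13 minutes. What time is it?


13:09

Start: 536 minutes from midnight
Add: 253 minutes
Total: 789 minutes
Hours: 789 ÷ 60 = 13 remainder 9


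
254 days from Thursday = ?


Start: Thursday (index 3)
(3 + 254) mod 7
= 257 mod 7
= 5
Index 5 → Saturday

Saturday


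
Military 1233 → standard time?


12:33 PM

Hour: 12
12 → 12 PM (noon)


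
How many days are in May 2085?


Month: May (month 5)
May has 31 days

31 days


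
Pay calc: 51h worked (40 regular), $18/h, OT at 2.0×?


$1116.00

Regular: 40h × $18 = $720.00
Overtime: 51 - 40 = 11h
OT pay: 11h × $18 × 2.0 = $396.00
Total = $720.00 + $396.00 = $1116.00


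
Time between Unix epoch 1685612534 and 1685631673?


Difference = 1685631673 - 1685612534 = 19139 seconds
In hours: 19139 / 3600 ≈ 5.3
In days: 19139 / 86400 ≈ 0.22

19139 seconds (5.3 hours / 0.22 days)


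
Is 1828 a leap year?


Rules: divisible by 4 AND (not by 100 OR by 400)
1828 ÷ 4 = 457 exactly → divisible by 4
1828 ÷ 100 = 18 remainder 28 → not divisible by 100
Divisible by 4 but not by 100 → leap year

Yes


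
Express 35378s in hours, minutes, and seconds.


Hours: 35378 ÷ 3600 = 9 remainder 2978
Minutes: 2978 ÷ 60 = 49 remainder 38
Seconds: 38

9h 49m 38s


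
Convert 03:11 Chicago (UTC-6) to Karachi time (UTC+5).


Time difference = UTC+5 - UTC-6 = +11 hours
New hour = (3 + 11) mod 24
= 14 mod 24 = 14
Minutes unchanged → 14:11

14:11


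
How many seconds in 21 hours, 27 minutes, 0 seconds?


77220 seconds

Hours: 21 × 3600 = 75600
Minutes: 27 × 60 = 1620
Seconds: 0
Total = 75600 + 1620 + 0 = 77220


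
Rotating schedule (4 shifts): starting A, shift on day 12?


Shifts: A, B, C, D
Start: A (index 0)
Day 12: (0 + 12 - 1) mod 4
= 11 mod 4
= 3
Index 3 → shift D

Shift D


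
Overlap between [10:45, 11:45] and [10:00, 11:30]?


Meeting A: 645-705 (in minutes from midnight)
Meeting B: 600-690
Overlap start = max(645, 600) = 645
Overlap end = min(705, 690) = 690
Overlap = max(0, 690 - 645) = 45 min

45 minutes


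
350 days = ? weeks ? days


50 weeks 0 days

Weeks: 350 ÷ 7 = 50 remainder 0


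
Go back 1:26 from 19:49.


Start: 1189 minutes from midnight
Subtract: 86 minutes
Remaining: 1189 - 86 = 1103
Hours: 18, Minutes: 23

18:23


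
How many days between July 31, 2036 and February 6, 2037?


190 days

From July 31, 2036 to February 6, 2037
Rest of July 2036: 31 - 31 = 0
Full months: August 31, September 30, October 31, November 30, December 31, January 31
Days into February 2037: 6
Total = 0 + 31 + 30 + 31 + 30 + 31 + 31 + 6 = 190 days


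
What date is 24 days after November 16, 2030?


December 10, 2030

Start: November 16, 2030
Add 24 days
November 16 → December 1: 30 - 16 + 1 = 15 days (24 - 15 = 9 left)
December 1 + 9 = December 10, 2030


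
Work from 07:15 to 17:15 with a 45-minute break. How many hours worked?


Total time = (17×60+15) - (7×60+15)
= 1035 - 435 = 600 min
Minus break: 600 - 45 = 555 min
= 9h 15m

9h 15m (555 minutes)


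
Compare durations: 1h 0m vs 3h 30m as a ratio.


Duration 1: 60 minutes
Duration 2: 210 minutes
Ratio = 60:210
GCD = 30
Simplified = 2:7
As a decimal: 2/7 ≈ 0.29

2:7 (0.29)


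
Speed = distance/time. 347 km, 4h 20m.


Distance: 347 km
Time: 4h 20m = 260 min = 260/60 = 13/3 hours
Speed = 347 ÷ (13/3) = 347 × 3 / 13 = 1041/13 ≈ 80.1 km/h

80.1 km/h


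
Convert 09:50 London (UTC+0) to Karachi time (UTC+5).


Time difference = UTC+5 - UTC+0 = +5 hours
New hour = (9 + 5) mod 24
= 14 mod 24 = 14
Minutes unchanged → 14:50

14:50


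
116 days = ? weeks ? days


16 weeks 4 days

Weeks: 116 ÷ 7 = 16 remainder 4


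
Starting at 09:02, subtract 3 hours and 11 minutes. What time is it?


Start: 542 minutes from midnight
Subtract: 191 minutes
Remaining: 542 - 191 = 351
Hours: 5, Minutes: 51

05:51


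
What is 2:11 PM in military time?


Input: 2:11 PM
PM: 2 + 12 = 14

14:11


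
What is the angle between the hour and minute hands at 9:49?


0.5°

Hour hand = 9×30 + 49×0.5 = 294.5°
Minute hand = 49×6 = 294°
Difference = |294.5 - 294| = 0.5°


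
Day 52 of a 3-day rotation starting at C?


Shift C

Shifts: A, B, C
Start: C (index 2)
Day 52: (2 + 52 - 1) mod 3
= 53 mod 3
= 2
Index 2 → shift C


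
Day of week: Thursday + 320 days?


Start: Thursday (index 3)
(3 + 320) mod 7
= 323 mod 7
= 1
Index 1 → Tuesday

Tuesday


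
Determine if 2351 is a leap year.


No

Rules: divisible by 4 AND (not by 100 OR by 400)
2351 ÷ 4 = 587 remainder 3 → not divisible by 4
Not divisible by 4 → not a leap year


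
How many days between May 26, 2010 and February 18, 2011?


From May 26, 2010 to February 18, 2011
Rest of May 2010: 31 - 26 = 5
Full months: June 30, July 31, August 31, September 30, October 31, November 30, December 31, January 31
Days into February 2011: 18
Total = 5 + 30 + 31 + 31 + 30 + 31 + 30 + 31 + 31 + 18 = 268 days

268 days


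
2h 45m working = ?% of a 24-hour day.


Time: 165 minutes
Day: 1440 minutes
Percentage = (165/1440) × 100 ≈ 11.5%

11.5%


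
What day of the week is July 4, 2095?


Monday

Zeller's congruence:
q=4, m=7, k=95, j=20
h = (4 + ⌊13×8/5⌋ + 95 + ⌊95/4⌋ + ⌊20/4⌋ - 2×20) mod 7
= (4 + 20 + 95 + 23 + 5 - 40) mod 7
= 107 mod 7 = 2
h=2 → Monday


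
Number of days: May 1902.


Month: May (month 5)
May has 31 days

31 days


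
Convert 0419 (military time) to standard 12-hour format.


4:19 AM

Hour: 4
4 < 12 → AM


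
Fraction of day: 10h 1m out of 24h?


0.4174 (41.74%)

Total minutes: 10×60 + 1 = 601
Day = 24×60 = 1440 minutes
Fraction = 601/1440 ≈ 0.4174
As a percentage: 601/1440 × 100 ≈ 41.74%


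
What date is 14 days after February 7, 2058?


February 21, 2058

Start: February 7, 2058
Add 14 days
February 7 + 14 = February 21, 2058


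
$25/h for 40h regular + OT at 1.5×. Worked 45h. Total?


$1187.50

Regular: 40h × $25 = $1000.00
Overtime: 45 - 40 = 5h
OT pay: 5h × $25 × 1.5 = $187.50
Total = $1000.00 + $187.50 = $1187.50


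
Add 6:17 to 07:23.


13:40

Start: 443 minutes from midnight
Add: 377 minutes
Total: 820 minutes
Hours: 820 ÷ 60 = 13 remainder 40


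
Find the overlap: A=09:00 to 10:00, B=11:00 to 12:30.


0 minutes

Meeting A: 540-600 (in minutes from midnight)
Meeting B: 660-750
Overlap start = max(540, 660) = 660
Overlap end = min(600, 750) = 600
Overlap = max(0, 600 - 660) = 0 min


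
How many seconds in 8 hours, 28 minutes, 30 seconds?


30510 seconds

Hours: 8 × 3600 = 28800
Minutes: 28 × 60 = 1680
Seconds: 30
Total = 28800 + 1680 + 30 = 30510


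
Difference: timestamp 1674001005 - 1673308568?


Difference = 1674001005 - 1673308568 = 692437 seconds
In hours: 692437 / 3600 ≈ 192.3
In days: 692437 / 86400 ≈ 8.01

692437 seconds (192.3 hours / 8.01 days)


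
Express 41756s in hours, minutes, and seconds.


Hours: 41756 ÷ 3600 = 11 remainder 2156
Minutes: 2156 ÷ 60 = 35 remainder 56
Seconds: 56

11h 35m 56s


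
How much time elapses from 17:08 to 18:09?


End time in minutes: 18×60 + 9 = 1089
Start time in minutes: 17×60 + 8 = 1028
Difference = 1089 - 1028 = 61 minutes
= 1 hours 1 minutes

1h 1m


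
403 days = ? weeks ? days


57 weeks 4 days

Weeks: 403 ÷ 7 = 57 remainder 4


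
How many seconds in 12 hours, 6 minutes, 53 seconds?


43613 seconds

Hours: 12 × 3600 = 43200
Minutes: 6 × 60 = 360
Seconds: 53
Total = 43200 + 360 + 53 = 43613


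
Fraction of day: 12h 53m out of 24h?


0.5368 (53.68%)

Total minutes: 12×60 + 53 = 773
Day = 24×60 = 1440 minutes
Fraction = 773/1440 ≈ 0.5368
As a percentage: 773/1440 × 100 ≈ 53.68%


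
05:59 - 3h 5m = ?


02:54

Start: 359 minutes from midnight
Subtract: 185 minutes
Remaining: 359 - 185 = 174
Hours: 2, Minutes: 54


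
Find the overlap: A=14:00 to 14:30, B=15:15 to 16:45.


0 minutes

Meeting A: 840-870 (in minutes from midnight)
Meeting B: 915-1005
Overlap start = max(840, 915) = 915
Overlap end = min(870, 1005) = 870
Overlap = max(0, 870 - 915) = 0 min


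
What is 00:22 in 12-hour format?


Hour: 0
0 → 12 AM (midnight)

12:22 AM


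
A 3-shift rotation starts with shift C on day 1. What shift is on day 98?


Shifts: A, B, C
Start: C (index 2)
Day 98: (2 + 98 - 1) mod 3
= 99 mod 3
= 0
Index 0 → shift A

Shift A


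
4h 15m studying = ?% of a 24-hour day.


Time: 255 minutes
Day: 1440 minutes
Percentage = (255/1440) × 100 ≈ 17.7%

17.7%


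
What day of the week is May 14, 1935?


Zeller's congruence:
q=14, m=5, k=35, j=19
h = (14 + ⌊13×6/5⌋ + 35 + ⌊35/4⌋ + ⌊19/4⌋ - 2×19) mod 7
= (14 + 15 + 35 + 8 + 4 - 38) mod 7
= 38 mod 7 = 3
h=3 → Tuesday

Tuesday
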